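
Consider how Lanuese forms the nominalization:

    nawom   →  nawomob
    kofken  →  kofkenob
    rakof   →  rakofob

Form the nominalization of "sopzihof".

sopzihofob

Every pair shown (nawom → nawomob, kofken → kofkenob, rakof → rakofob) follows the same rule: add -ob.
So sopzihof → sopzihofob.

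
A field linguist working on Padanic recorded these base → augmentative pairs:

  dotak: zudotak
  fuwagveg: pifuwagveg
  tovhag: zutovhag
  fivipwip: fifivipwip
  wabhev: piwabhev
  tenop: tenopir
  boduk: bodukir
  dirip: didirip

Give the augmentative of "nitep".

"nitep" has last vowel 'e'. The stems whose last vowel is 'e' (fuwagveg → pifuwagveg, wabhev → piwabhev) add the prefix pi-.
The other patterns: stems whose last vowel is 'i' repeat the first consonant+vowel as a prefix; stems whose last vowel is 'a' add the prefix zu-; stems whose last vowel is 'o' or 'u' add -ir.
So nitep → pinitep.

pinitep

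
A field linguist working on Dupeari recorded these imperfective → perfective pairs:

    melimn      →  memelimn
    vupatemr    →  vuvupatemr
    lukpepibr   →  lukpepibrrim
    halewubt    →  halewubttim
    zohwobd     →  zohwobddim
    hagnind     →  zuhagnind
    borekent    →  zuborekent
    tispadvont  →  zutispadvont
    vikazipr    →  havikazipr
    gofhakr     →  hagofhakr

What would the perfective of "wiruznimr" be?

wiwiruznimr

vupatemr and lukpepibr both end in -r yet inflect differently (vuvupatemr, lukpepibrrim), so the final letter is not what conditions the rule; the second-to-last letter is.
"wiruznimr" has second-to-last letter 'm'. The stems whose second-to-last letter is 'm' (melimn → memelimn, vupatemr → vuvupatemr) repeat the first consonant+vowel as a prefix.
The other patterns: stems whose second-to-last letter is 'b' double the final consonant and add -im; stems whose second-to-last letter is 'n' add the prefix zu-; stems whose second-to-last letter is 'k' or 'p' add the prefix ha-.
So wiruznimr → wiwiruznimr.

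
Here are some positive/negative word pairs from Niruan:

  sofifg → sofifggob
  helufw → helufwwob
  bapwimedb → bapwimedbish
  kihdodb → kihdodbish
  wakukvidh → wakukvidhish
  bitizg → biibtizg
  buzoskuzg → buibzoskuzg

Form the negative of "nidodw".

sofifg and bitizg both end in -g yet inflect differently (sofifggob, biibtizg), so the final letter is not what conditions the rule; the second-to-last letter is.
"nidodw" has second-to-last letter 'd'. The stems whose second-to-last letter is 'd' (bapwimedb → bapwimedbish, kihdodb → kihdodbish, wakukvidh → wakukvidhish) add -ish.
The other patterns: stems whose second-to-last letter is 'f' double the final consonant and add -ob; stems whose second-to-last letter is 'z' insert -ib- after the first vowel.
So nidodw → nidodwish.

nidodwish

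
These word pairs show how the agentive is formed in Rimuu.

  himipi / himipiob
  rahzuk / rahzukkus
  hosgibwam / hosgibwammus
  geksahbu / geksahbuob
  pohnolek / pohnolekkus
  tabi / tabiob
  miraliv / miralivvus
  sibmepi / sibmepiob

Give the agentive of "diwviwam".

diwviwammus

geksahbu and rahzuk both have last vowel 'u' yet inflect differently (geksahbuob, rahzukkus), so the last vowel is not what conditions the rule; whether the stem ends in a vowel or a consonant is.
"diwviwam" ends in a consonant. The stems ending in a consonant (pohnolek → pohnolekkus, rahzuk → rahzukkus, miraliv → miralivvus) double the final consonant and add -us.
The other pattern: stems ending in a vowel add -ob.
So diwviwam → diwviwammus.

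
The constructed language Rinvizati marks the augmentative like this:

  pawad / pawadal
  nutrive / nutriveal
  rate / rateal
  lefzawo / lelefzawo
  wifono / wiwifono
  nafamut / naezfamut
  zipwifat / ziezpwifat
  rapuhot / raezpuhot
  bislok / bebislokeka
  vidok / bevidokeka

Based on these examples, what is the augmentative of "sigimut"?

pawad and zipwifat both have last vowel 'a' yet inflect differently (pawadal, ziezpwifat), so the last vowel is not what conditions the rule; the final letter is.
"sigimut" ends in -t. The stems ending in -t (nafamut → naezfamut, zipwifat → ziezpwifat, rapuhot → raezpuhot) insert -ez- after the first vowel.
So sigimut → siezgimut.

siezgimut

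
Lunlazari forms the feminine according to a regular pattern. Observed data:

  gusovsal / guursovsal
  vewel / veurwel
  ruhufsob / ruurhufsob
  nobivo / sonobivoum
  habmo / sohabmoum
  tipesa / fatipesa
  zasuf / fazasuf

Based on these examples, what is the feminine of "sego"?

ruhufsob and nobivo both have last vowel 'o' yet inflect differently (ruurhufsob, sonobivoum), so the last vowel is not what conditions the rule; the final letter is.
"sego" ends in -o. The stems ending in -o (nobivo → sonobivoum, habmo → sohabmoum) add so- … -um around the stem.
The other patterns: stems ending in -b or -l insert -ur- after the first vowel; stems ending in -a or -f add the prefix fa-.
So sego → sosegoum.

sosegoum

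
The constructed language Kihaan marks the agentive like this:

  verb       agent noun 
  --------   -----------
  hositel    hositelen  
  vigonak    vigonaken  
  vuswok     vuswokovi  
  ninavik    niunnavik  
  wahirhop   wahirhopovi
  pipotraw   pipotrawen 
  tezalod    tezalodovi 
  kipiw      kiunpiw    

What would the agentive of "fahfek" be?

vuswok and ninavik both end in -k yet inflect differently (vuswokovi, niunnavik), so the final letter is not what conditions the rule; the last vowel is.
"fahfek" has last vowel 'e'. The one such stem in the data (hositel → hositelen) adds -en, so the same rule applies.
The other patterns: stems whose last vowel is 'o' add -ovi; stems whose last vowel is 'i' insert -un- after the first vowel.
So fahfek → fahfeken.

fahfeken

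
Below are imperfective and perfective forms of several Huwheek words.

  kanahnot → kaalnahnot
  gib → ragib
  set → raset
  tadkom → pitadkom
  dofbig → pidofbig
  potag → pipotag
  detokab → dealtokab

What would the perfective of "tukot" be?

pitukot

set and kanahnot both end in -t yet inflect differently (raset, kaalnahnot), so the final letter is not what conditions the rule; the number of vowels is.
"tukot" has 2 vowels. The stems with 2 vowels (potag → pipotag, dofbig → pidofbig, tadkom → pitadkom) add the prefix pi-.
So tukot → pitukot.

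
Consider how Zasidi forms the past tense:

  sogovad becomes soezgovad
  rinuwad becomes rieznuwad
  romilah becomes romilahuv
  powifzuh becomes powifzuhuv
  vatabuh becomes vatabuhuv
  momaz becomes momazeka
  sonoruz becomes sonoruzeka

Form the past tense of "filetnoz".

filetnozeka

sogovad and romilah both have last vowel 'a' yet inflect differently (soezgovad, romilahuv), so the last vowel is not what conditions the rule; the final letter is.
"filetnoz" ends in -z. The stems ending in -z (momaz → momazeka, sonoruz → sonoruzeka) add -eka.
So filetnoz → filetnozeka.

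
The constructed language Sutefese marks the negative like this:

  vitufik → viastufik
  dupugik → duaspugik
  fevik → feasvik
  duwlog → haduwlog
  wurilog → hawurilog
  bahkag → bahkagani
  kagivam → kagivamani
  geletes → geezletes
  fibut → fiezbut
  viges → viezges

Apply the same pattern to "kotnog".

duwlog and bahkag both end in -g yet inflect differently (haduwlog, bahkagani), so the final letter is not what conditions the rule; the last vowel is.
"kotnog" has last vowel 'o'. The stems whose last vowel is 'o' (duwlog → haduwlog, wurilog → hawurilog) add the prefix ha-.
The other patterns: stems whose last vowel is 'i' insert -as- after the first vowel; stems whose last vowel is 'a' add -ani; stems whose last vowel is 'e' or 'u' insert -ez- after the first vowel.
So kotnog → hakotnog.

hakotnog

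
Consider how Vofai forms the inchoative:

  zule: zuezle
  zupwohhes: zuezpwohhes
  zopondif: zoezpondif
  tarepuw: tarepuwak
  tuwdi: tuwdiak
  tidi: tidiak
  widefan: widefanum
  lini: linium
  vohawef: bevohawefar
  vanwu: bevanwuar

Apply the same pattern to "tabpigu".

tabpiguak

"tabpigu" begins with t-. The stems beginning with t- (tarepuw → tarepuwak, tuwdi → tuwdiak, tidi → tidiak) add -ak.
The other patterns: stems beginning with z- insert -ez- after the first vowel; stems beginning with l- or w- add -um; stems beginning with v- add be- … -ar around the stem.
So tabpigu → tabpiguak.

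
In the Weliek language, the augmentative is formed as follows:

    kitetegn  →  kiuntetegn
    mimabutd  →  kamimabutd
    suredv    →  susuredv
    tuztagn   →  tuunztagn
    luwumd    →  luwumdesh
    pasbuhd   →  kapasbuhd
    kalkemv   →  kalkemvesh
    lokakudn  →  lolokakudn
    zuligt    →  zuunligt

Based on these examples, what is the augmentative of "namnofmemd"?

namnofmemdesh

mimabutd and luwumd both end in -d yet inflect differently (kamimabutd, luwumdesh), so the final letter is not what conditions the rule; the second-to-last letter is.
"namnofmemd" has second-to-last letter 'm'. The stems whose second-to-last letter is 'm' (kalkemv → kalkemvesh, luwumd → luwumdesh) add -esh.
The other patterns: stems whose second-to-last letter is 'h' or 't' add the prefix ka-; stems whose second-to-last letter is 'd' repeat the first consonant+vowel as a prefix; stems whose second-to-last letter is 'g' insert -un- after the first vowel.
So namnofmemd → namnofmemdesh.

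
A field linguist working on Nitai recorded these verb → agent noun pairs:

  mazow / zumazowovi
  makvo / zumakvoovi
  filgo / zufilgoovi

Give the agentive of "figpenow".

Every pair shown (mazow → zumazowovi, makvo → zumakvoovi, filgo → zufilgoovi) follows the same rule: add zu- … -ovi around the stem.
So figpenow → zufigpenowovi.

zufigpenowovi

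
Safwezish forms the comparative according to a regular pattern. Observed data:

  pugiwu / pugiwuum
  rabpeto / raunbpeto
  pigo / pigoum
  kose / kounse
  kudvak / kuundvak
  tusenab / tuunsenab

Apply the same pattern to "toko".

pigo and rabpeto both end in -o yet inflect differently (pigoum, raunbpeto), so the final letter is not what conditions the rule; the first letter is.
"toko" begins with t-. The one such stem in the data (tusenab → tuunsenab) inserts -un- after the first vowel (as do rabpeto, kose), so the same rule applies.
So toko → tounko.

tounko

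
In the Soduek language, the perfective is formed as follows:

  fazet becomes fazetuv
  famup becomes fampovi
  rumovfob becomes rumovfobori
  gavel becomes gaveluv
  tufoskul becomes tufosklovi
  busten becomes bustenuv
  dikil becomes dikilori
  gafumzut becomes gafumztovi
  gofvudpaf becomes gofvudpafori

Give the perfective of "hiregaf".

hiregafori

tufoskul and gavel both end in -l yet inflect differently (tufosklovi, gaveluv), so the final letter is not what conditions the rule; the last vowel is.
"hiregaf" has last vowel 'a'. The one such stem in the data (gofvudpaf → gofvudpafori) adds -ori, so the same rule applies.
The other patterns: stems whose last vowel is 'u' delete the last vowel and add -ovi; stems whose last vowel is 'e' add -uv.
So hiregaf → hiregafori.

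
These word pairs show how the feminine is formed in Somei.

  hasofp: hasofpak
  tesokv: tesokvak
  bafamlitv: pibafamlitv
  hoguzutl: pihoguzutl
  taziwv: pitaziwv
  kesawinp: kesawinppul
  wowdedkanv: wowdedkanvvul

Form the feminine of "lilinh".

tesokv and bafamlitv both end in -v yet inflect differently (tesokvak, pibafamlitv), so the final letter is not what conditions the rule; the second-to-last letter is.
"lilinh" has second-to-last letter 'n'. The stems whose second-to-last letter is 'n' (kesawinp → kesawinppul, wowdedkanv → wowdedkanvvul) double the final consonant and add -ul.
The other patterns: stems whose second-to-last letter is 'f' or 'k' add -ak; stems whose second-to-last letter is 't' or 'w' add the prefix pi-.
So lilinh → lilinhhul.

lilinhhul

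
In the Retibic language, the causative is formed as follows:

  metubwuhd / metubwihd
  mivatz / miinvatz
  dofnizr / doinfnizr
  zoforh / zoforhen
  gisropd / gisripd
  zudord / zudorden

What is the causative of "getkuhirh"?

zudord and metubwuhd both end in -d yet inflect differently (zudorden, metubwihd), so the final letter is not what conditions the rule; the second-to-last letter is.
"getkuhirh" has second-to-last letter 'r'. The stems whose second-to-last letter is 'r' (zudord → zudorden, zoforh → zoforhen) add -en.
The other patterns: stems whose second-to-last letter is 't' or 'z' insert -in- after the first vowel; stems whose second-to-last letter is 'h' or 'p' change the last vowel to 'i'.
So getkuhirh → getkuhirhen.

getkuhirhen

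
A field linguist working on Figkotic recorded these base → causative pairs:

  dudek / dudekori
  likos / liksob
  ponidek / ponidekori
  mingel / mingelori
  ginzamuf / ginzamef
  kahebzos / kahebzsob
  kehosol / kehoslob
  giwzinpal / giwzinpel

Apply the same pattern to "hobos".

kehosol and mingel both end in -l yet inflect differently (kehoslob, mingelori), so the final letter is not what conditions the rule; the last vowel is.
"hobos" has last vowel 'o'. The stems whose last vowel is 'o' (kehosol → kehoslob, kahebzos → kahebzsob, likos → liksob) delete the last vowel and add -ob.
The other patterns: stems whose last vowel is 'e' add -ori; stems whose last vowel is 'a' or 'u' change the last vowel to 'e'.
So hobos → hobsob.

hobsob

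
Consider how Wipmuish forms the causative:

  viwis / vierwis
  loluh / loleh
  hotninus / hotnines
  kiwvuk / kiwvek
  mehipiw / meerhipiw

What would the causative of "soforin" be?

hotninus and viwis both end in -s yet inflect differently (hotnines, vierwis), so the final letter is not what conditions the rule; the last vowel is.
"soforin" has last vowel 'i'. The stems whose last vowel is 'i' (viwis → vierwis, mehipiw → meerhipiw) insert -er- after the first vowel.
The other pattern: stems whose last vowel is 'u' change the last vowel to 'e'.
So soforin → soerforin.

soerforin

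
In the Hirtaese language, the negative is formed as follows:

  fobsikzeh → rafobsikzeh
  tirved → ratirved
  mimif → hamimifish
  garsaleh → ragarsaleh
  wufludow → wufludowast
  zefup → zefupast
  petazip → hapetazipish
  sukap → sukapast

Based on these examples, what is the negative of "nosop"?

nosopast

"nosop" has last vowel 'o'. The one such stem in the data (wufludow → wufludowast) adds -ast, so the same rule applies.
The other patterns: stems whose last vowel is 'i' add ha- … -ish around the stem; stems whose last vowel is 'e' add the prefix ra-.
So nosop → nosopast.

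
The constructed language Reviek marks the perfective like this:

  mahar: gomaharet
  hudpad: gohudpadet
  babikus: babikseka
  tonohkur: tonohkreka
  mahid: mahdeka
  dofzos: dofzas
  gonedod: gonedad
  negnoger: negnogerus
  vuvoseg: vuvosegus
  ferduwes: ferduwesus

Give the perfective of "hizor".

hizar

mahar and tonohkur both end in -r yet inflect differently (gomaharet, tonohkreka), so the final letter is not what conditions the rule; the last vowel is.
"hizor" has last vowel 'o'. The stems whose last vowel is 'o' (dofzos → dofzas, gonedod → gonedad) change the last vowel to 'a'.
The other patterns: stems whose last vowel is 'a' add go- … -et around the stem; stems whose last vowel is 'i' or 'u' delete the last vowel and add -eka; stems whose last vowel is 'e' add -us.
So hizor → hizar.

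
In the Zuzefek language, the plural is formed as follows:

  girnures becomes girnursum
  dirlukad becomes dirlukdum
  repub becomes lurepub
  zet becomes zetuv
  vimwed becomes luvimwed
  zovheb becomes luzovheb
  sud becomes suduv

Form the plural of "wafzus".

sud and vimwed both end in -d yet inflect differently (suduv, luvimwed), so the final letter is not what conditions the rule; the number of vowels is.
"wafzus" has 2 vowels. The stems with 2 vowels (vimwed → luvimwed, repub → lurepub, zovheb → luzovheb) add the prefix lu-.
The other patterns: stems with 1 vowel add -uv; stems with 3 vowels delete the last vowel and add -um.
So wafzus → luwafzus.

luwafzus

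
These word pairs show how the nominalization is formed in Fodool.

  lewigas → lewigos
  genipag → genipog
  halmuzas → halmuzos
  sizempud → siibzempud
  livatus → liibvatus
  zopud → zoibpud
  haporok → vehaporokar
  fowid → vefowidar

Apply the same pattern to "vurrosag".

vurrosog

lewigas and livatus both end in -s yet inflect differently (lewigos, liibvatus), so the final letter is not what conditions the rule; the last vowel is.
"vurrosag" has last vowel 'a'. The stems whose last vowel is 'a' (lewigas → lewigos, genipag → genipog, halmuzas → halmuzos) change the last vowel to 'o'.
The other patterns: stems whose last vowel is 'u' insert -ib- after the first vowel; stems whose last vowel is 'i' or 'o' add ve- … -ar around the stem.
So vurrosag → vurrosog.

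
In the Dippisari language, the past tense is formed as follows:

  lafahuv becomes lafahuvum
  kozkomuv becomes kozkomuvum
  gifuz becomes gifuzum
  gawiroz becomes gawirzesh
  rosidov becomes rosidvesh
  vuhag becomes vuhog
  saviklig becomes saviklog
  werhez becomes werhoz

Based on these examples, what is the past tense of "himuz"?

himuzum

gifuz and gawiroz both end in -z yet inflect differently (gifuzum, gawirzesh), so the final letter is not what conditions the rule; the last vowel is.
"himuz" has last vowel 'u'. The stems whose last vowel is 'u' (lafahuv → lafahuvum, kozkomuv → kozkomuvum, gifuz → gifuzum) add -um.
The other patterns: stems whose last vowel is 'o' delete the last vowel and add -esh; stems whose last vowel is 'a', 'e' or 'i' change the last vowel to 'o'.
So himuz → himuzum.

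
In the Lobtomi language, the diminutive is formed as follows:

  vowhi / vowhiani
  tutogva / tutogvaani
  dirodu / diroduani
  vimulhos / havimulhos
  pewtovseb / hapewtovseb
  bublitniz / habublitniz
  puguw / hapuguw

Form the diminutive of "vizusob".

vowhi and bublitniz both have last vowel 'i' yet inflect differently (vowhiani, habublitniz), so the last vowel is not what conditions the rule; whether the stem ends in a vowel or a consonant is.
"vizusob" ends in a consonant. The stems ending in a consonant (vimulhos → havimulhos, pewtovseb → hapewtovseb, bublitniz → habublitniz) add the prefix ha-.
The other pattern: stems ending in a vowel add -ani.
So vizusob → havizusob.

havizusob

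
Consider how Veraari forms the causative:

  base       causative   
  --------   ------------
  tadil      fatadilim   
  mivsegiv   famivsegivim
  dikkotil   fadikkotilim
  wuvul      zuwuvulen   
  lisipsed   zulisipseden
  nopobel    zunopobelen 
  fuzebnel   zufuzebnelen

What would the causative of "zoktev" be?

zuzokteven

tadil and wuvul both end in -l yet inflect differently (fatadilim, zuwuvulen), so the final letter is not what conditions the rule; the last vowel is.
"zoktev" has last vowel 'e'. The stems whose last vowel is 'e' (lisipsed → zulisipseden, nopobel → zunopobelen, fuzebnel → zufuzebnelen) add zu- … -en around the stem.
The other pattern: stems whose last vowel is 'i' add fa- … -im around the stem.
So zoktev → zuzokteven.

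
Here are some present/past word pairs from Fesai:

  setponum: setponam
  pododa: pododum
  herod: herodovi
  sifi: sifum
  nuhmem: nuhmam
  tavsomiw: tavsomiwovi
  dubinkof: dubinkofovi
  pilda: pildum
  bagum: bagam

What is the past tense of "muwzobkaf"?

muwzobkafovi

sifi and tavsomiw both have last vowel 'i' yet inflect differently (sifum, tavsomiwovi), so the last vowel is not what conditions the rule; the final letter is.
"muwzobkaf" ends in -f. The one such stem in the data (dubinkof → dubinkofovi) adds -ovi, so the same rule applies.
The other patterns: stems ending in -m change the last vowel to 'a'; stems ending in -a or -i drop the final letter and add -um.
So muwzobkaf → muwzobkafovi.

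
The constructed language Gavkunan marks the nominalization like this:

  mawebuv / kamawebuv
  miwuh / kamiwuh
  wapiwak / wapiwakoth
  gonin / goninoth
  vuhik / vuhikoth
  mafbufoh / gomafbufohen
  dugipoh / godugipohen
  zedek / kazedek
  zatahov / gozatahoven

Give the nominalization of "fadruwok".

gofadruwoken

mawebuv and zatahov both end in -v yet inflect differently (kamawebuv, gozatahoven), so the final letter is not what conditions the rule; the last vowel is.
"fadruwok" has last vowel 'o'. The stems whose last vowel is 'o' (zatahov → gozatahoven, dugipoh → godugipohen, mafbufoh → gomafbufohen) add go- … -en around the stem.
So fadruwok → gofadruwoken.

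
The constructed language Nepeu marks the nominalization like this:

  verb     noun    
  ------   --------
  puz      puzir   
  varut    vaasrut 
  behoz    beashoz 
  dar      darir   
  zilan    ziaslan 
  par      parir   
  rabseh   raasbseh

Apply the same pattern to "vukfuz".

vuaskfuz

"vukfuz" has 2 vowels. The stems with 2 vowels (behoz → beashoz, rabseh → raasbseh, varut → vaasrut) insert -as- after the first vowel.
The other pattern: stems with 1 vowel add -ir.
So vukfuz → vuaskfuz.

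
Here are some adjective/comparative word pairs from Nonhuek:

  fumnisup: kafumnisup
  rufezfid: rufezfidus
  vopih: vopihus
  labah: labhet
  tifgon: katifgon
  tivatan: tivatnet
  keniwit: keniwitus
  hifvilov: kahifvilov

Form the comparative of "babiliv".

labah and vopih both end in -h yet inflect differently (labhet, vopihus), so the final letter is not what conditions the rule; the last vowel is.
"babiliv" has last vowel 'i'. The stems whose last vowel is 'i' (vopih → vopihus, rufezfid → rufezfidus, keniwit → keniwitus) add -us.
So babiliv → babilivus.

babilivus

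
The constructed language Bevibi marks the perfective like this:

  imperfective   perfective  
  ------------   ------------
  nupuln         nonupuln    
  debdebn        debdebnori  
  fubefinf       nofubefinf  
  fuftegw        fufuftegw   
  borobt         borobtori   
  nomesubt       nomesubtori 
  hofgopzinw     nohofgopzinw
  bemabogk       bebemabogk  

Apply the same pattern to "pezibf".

debdebn and nupuln both end in -n yet inflect differently (debdebnori, nonupuln), so the final letter is not what conditions the rule; the second-to-last letter is.
"pezibf" has second-to-last letter 'b'. The stems whose second-to-last letter is 'b' (nomesubt → nomesubtori, debdebn → debdebnori, borobt → borobtori) add -ori.
The other patterns: stems whose second-to-last letter is 'g' repeat the first consonant+vowel as a prefix; stems whose second-to-last letter is 'l' or 'n' add the prefix no-.
So pezibf → pezibfori.

pezibfori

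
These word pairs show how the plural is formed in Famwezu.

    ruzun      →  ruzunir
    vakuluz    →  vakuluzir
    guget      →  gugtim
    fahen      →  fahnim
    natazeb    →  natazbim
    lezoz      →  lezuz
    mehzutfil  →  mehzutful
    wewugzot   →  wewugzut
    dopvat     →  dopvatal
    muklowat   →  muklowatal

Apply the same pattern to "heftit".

heftut

"heftit" has last vowel 'i'. The one such stem in the data (mehzutfil → mehzutful) changes the last vowel to 'u' (as do lezoz, wewugzot), so the same rule applies.
The other patterns: stems whose last vowel is 'u' add -ir; stems whose last vowel is 'e' delete the last vowel and add -im; stems whose last vowel is 'a' add -al.
So heftit → heftut.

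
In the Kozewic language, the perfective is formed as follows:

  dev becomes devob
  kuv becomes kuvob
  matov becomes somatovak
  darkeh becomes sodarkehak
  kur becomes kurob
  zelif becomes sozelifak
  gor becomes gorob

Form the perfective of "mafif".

"mafif" has 2 vowels. The stems with 2 vowels (darkeh → sodarkehak, matov → somatovak, zelif → sozelifak) add so- … -ak around the stem.
So mafif → somafifak.

somafifak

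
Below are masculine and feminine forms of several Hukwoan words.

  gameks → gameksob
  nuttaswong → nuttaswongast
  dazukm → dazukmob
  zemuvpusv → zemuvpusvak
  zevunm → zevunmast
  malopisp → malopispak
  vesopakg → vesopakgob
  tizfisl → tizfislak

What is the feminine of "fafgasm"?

vesopakg and nuttaswong both end in -g yet inflect differently (vesopakgob, nuttaswongast), so the final letter is not what conditions the rule; the second-to-last letter is.
"fafgasm" has second-to-last letter 's'. The stems whose second-to-last letter is 's' (tizfisl → tizfislak, zemuvpusv → zemuvpusvak, malopisp → malopispak) add -ak.
The other patterns: stems whose second-to-last letter is 'k' add -ob; stems whose second-to-last letter is 'n' add -ast.
So fafgasm → fafgasmak.

fafgasmak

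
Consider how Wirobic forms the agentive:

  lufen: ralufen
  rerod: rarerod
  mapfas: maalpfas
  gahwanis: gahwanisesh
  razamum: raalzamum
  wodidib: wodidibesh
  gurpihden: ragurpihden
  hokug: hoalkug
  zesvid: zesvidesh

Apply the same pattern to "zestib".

"zestib" has last vowel 'i'. The stems whose last vowel is 'i' (wodidib → wodidibesh, gahwanis → gahwanisesh, zesvid → zesvidesh) add -esh.
The other patterns: stems whose last vowel is 'e' or 'o' add the prefix ra-; stems whose last vowel is 'a' or 'u' insert -al- after the first vowel.
So zestib → zestibesh.

zestibesh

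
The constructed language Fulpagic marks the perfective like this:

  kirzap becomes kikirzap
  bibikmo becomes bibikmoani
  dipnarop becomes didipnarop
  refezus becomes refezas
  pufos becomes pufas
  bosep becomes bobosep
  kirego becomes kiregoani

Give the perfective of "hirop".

pufos and dipnarop both have last vowel 'o' yet inflect differently (pufas, didipnarop), so the last vowel is not what conditions the rule; the final letter is.
"hirop" ends in -p. The stems ending in -p (dipnarop → didipnarop, kirzap → kikirzap, bosep → bobosep) repeat the first consonant+vowel as a prefix.
The other patterns: stems ending in -s change the last vowel to 'a'; stems ending in -o add -ani.
So hirop → hihirop.

hihirop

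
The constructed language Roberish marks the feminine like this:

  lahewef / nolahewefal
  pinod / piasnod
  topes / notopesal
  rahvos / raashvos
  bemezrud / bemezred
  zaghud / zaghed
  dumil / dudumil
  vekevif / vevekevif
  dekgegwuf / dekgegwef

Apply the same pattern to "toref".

"toref" has last vowel 'e'. The stems whose last vowel is 'e' (topes → notopesal, lahewef → nolahewefal) add no- … -al around the stem.
The other patterns: stems whose last vowel is 'o' insert -as- after the first vowel; stems whose last vowel is 'i' repeat the first consonant+vowel as a prefix; stems whose last vowel is 'u' change the last vowel to 'e'.
So toref → notorefal.

notorefal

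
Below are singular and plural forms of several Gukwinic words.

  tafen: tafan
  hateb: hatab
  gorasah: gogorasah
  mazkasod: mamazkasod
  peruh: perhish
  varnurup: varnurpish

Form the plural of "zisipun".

zisipnish

gorasah and peruh both end in -h yet inflect differently (gogorasah, perhish), so the final letter is not what conditions the rule; the last vowel is.
"zisipun" has last vowel 'u'. The stems whose last vowel is 'u' (peruh → perhish, varnurup → varnurpish) delete the last vowel and add -ish.
So zisipun → zisipnish.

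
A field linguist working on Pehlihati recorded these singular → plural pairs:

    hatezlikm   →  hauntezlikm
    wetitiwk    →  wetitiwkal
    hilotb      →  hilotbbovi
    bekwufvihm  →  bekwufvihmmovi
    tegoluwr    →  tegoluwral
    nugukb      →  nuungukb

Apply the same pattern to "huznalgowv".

hatezlikm and bekwufvihm both end in -m yet inflect differently (hauntezlikm, bekwufvihmmovi), so the final letter is not what conditions the rule; the second-to-last letter is.
"huznalgowv" has second-to-last letter 'w'. The stems whose second-to-last letter is 'w' (tegoluwr → tegoluwral, wetitiwk → wetitiwkal) add -al.
The other patterns: stems whose second-to-last letter is 'k' insert -un- after the first vowel; stems whose second-to-last letter is 'h' or 't' double the final consonant and add -ovi.
So huznalgowv → huznalgowval.

huznalgowval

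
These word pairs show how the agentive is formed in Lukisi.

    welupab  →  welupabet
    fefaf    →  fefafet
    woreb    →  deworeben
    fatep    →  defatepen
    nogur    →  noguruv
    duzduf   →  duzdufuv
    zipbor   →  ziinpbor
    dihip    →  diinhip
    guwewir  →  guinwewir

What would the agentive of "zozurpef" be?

dezozurpefen

welupab and woreb both end in -b yet inflect differently (welupabet, deworeben), so the final letter is not what conditions the rule; the last vowel is.
"zozurpef" has last vowel 'e'. The stems whose last vowel is 'e' (woreb → deworeben, fatep → defatepen) add de- … -en around the stem.
So zozurpef → dezozurpefen.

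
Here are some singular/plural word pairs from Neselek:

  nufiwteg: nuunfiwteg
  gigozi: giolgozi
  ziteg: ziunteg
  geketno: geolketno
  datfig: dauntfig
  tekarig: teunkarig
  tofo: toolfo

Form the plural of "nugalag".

nuungalag

datfig and gigozi both have last vowel 'i' yet inflect differently (dauntfig, giolgozi), so the last vowel is not what conditions the rule; whether the stem ends in a vowel or a consonant is.
"nugalag" ends in a consonant. The stems ending in a consonant (datfig → dauntfig, tekarig → teunkarig, nufiwteg → nuunfiwteg) insert -un- after the first vowel.
The other pattern: stems ending in a vowel insert -ol- after the first vowel.
So nugalag → nuungalag.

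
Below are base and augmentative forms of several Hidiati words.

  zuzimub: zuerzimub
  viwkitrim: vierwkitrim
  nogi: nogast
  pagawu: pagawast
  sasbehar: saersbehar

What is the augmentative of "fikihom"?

fierkihom

viwkitrim and nogi both have last vowel 'i' yet inflect differently (vierwkitrim, nogast), so the last vowel is not what conditions the rule; whether the stem ends in a vowel or a consonant is.
"fikihom" ends in a consonant. The stems ending in a consonant (zuzimub → zuerzimub, viwkitrim → vierwkitrim, sasbehar → saersbehar) insert -er- after the first vowel.
The other pattern: stems ending in a vowel drop the final letter and add -ast.
So fikihom → fierkihom.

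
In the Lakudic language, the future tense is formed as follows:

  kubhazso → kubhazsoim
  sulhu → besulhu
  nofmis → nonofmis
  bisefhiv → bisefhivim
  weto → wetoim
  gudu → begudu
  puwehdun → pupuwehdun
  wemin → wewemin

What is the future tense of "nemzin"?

puwehdun and sulhu both have last vowel 'u' yet inflect differently (pupuwehdun, besulhu), so the last vowel is not what conditions the rule; the final letter is.
"nemzin" ends in -n. The stems ending in -n (wemin → wewemin, puwehdun → pupuwehdun) repeat the first consonant+vowel as a prefix.
The other patterns: stems ending in -u add the prefix be-; stems ending in -o or -v add -im.
So nemzin → nenemzin.

nenemzin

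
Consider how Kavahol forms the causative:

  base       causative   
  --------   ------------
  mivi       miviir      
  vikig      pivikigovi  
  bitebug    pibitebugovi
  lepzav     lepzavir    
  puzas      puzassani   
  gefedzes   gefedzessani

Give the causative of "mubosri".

mubosriir

"mubosri" ends in -i. The one such stem in the data (mivi → miviir) adds -ir, so the same rule applies.
The other patterns: stems ending in -g add pi- … -ovi around the stem; stems ending in -s double the final consonant and add -ani.
So mubosri → mubosriir.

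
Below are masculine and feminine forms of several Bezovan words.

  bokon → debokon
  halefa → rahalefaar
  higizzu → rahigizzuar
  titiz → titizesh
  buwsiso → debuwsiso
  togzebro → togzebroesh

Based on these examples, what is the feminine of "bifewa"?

debifewa

"bifewa" begins with b-. The stems beginning with b- (buwsiso → debuwsiso, bokon → debokon) add the prefix de-.
The other patterns: stems beginning with t- add -esh; stems beginning with h- add ra- … -ar around the stem.
So bifewa → debifewa.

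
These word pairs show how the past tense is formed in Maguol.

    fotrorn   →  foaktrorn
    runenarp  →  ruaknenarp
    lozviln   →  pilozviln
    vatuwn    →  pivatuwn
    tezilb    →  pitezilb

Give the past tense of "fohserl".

foakhserl

fotrorn and lozviln both end in -n yet inflect differently (foaktrorn, pilozviln), so the final letter is not what conditions the rule; the second-to-last letter is.
"fohserl" has second-to-last letter 'r'. The stems whose second-to-last letter is 'r' (fotrorn → foaktrorn, runenarp → ruaknenarp) insert -ak- after the first vowel.
The other pattern: stems whose second-to-last letter is 'l' or 'w' add the prefix pi-.
So fohserl → foakhserl.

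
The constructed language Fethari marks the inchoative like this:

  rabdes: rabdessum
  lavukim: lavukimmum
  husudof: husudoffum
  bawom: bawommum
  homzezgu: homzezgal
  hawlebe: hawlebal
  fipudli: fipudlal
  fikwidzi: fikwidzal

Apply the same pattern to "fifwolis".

rabdes and hawlebe both have last vowel 'e' yet inflect differently (rabdessum, hawlebal), so the last vowel is not what conditions the rule; whether the stem ends in a vowel or a consonant is.
"fifwolis" ends in a consonant. The stems ending in a consonant (rabdes → rabdessum, lavukim → lavukimmum, husudof → husudoffum) double the final consonant and add -um.
The other pattern: stems ending in a vowel drop the final letter and add -al.
So fifwolis → fifwolissum.

fifwolissum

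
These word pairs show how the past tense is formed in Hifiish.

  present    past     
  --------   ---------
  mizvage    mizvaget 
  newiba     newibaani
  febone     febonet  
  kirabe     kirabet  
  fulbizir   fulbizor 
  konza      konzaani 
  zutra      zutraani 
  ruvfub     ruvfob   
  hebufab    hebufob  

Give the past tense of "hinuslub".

newiba and hebufab both have last vowel 'a' yet inflect differently (newibaani, hebufob), so the last vowel is not what conditions the rule; the final letter is.
"hinuslub" ends in -b. The stems ending in -b (hebufab → hebufob, ruvfub → ruvfob) change the last vowel to 'o'.
The other patterns: stems ending in -a add -ani; stems ending in -e drop the final letter and add -et.
So hinuslub → hinuslob.

hinuslob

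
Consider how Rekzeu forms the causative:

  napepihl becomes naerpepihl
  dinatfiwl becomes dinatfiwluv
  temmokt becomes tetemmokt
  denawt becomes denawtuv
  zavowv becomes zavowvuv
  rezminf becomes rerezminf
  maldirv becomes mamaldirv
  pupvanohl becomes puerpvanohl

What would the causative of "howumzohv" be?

hoerwumzohv

napepihl and dinatfiwl both end in -l yet inflect differently (naerpepihl, dinatfiwluv), so the final letter is not what conditions the rule; the second-to-last letter is.
"howumzohv" has second-to-last letter 'h'. The stems whose second-to-last letter is 'h' (napepihl → naerpepihl, pupvanohl → puerpvanohl) insert -er- after the first vowel.
So howumzohv → hoerwumzohv.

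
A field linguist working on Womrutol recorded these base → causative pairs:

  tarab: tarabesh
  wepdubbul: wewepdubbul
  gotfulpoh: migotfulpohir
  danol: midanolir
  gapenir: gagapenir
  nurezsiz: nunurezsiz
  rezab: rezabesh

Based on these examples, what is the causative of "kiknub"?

"kiknub" has last vowel 'u'. The one such stem in the data (wepdubbul → wewepdubbul) repeats the first consonant+vowel as a prefix (as do gapenir, nurezsiz), so the same rule applies.
The other patterns: stems whose last vowel is 'a' add -esh; stems whose last vowel is 'o' add mi- … -ir around the stem.
So kiknub → kikiknub.

kikiknub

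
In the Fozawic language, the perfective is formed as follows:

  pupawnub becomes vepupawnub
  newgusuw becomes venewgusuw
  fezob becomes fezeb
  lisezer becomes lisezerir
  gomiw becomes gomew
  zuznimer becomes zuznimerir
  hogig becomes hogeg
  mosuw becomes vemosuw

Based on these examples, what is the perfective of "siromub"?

vesiromub

"siromub" has last vowel 'u'. The stems whose last vowel is 'u' (mosuw → vemosuw, pupawnub → vepupawnub, newgusuw → venewgusuw) add the prefix ve-.
So siromub → vesiromub.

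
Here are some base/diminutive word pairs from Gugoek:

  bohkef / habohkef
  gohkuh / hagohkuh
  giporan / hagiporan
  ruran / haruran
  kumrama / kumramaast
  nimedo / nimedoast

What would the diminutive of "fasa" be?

fasaast

giporan and kumrama both have last vowel 'a' yet inflect differently (hagiporan, kumramaast), so the last vowel is not what conditions the rule; whether the stem ends in a vowel or a consonant is.
"fasa" ends in a vowel. The stems ending in a vowel (kumrama → kumramaast, nimedo → nimedoast) add -ast.
So fasa → fasaast.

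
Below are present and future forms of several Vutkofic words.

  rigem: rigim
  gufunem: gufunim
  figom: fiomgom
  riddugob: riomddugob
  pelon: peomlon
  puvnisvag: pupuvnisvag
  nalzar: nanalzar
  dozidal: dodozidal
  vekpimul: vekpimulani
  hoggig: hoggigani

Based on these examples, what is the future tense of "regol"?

reomgol

"regol" has last vowel 'o'. The stems whose last vowel is 'o' (figom → fiomgom, riddugob → riomddugob, pelon → peomlon) insert -om- after the first vowel.
The other patterns: stems whose last vowel is 'e' change the last vowel to 'i'; stems whose last vowel is 'a' repeat the first consonant+vowel as a prefix; stems whose last vowel is 'i' or 'u' add -ani.
So regol → reomgol.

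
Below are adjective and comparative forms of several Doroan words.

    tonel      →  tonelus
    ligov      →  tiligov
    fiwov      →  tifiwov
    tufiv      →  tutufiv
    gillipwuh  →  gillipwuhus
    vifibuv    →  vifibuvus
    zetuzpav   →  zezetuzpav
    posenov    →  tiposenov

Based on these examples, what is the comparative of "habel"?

habelus

"habel" has last vowel 'e'. The one such stem in the data (tonel → tonelus) adds -us, so the same rule applies.
So habel → habelus.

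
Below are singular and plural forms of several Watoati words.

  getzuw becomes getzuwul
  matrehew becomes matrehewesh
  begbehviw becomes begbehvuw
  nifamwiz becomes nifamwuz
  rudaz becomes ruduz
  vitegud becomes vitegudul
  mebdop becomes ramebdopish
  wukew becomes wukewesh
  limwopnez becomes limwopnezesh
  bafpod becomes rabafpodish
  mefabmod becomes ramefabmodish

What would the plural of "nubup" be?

nubupul

"nubup" has last vowel 'u'. The stems whose last vowel is 'u' (vitegud → vitegudul, getzuw → getzuwul) add -ul.
The other patterns: stems whose last vowel is 'a' or 'i' change the last vowel to 'u'; stems whose last vowel is 'e' add -esh; stems whose last vowel is 'o' add ra- … -ish around the stem.
So nubup → nubupul.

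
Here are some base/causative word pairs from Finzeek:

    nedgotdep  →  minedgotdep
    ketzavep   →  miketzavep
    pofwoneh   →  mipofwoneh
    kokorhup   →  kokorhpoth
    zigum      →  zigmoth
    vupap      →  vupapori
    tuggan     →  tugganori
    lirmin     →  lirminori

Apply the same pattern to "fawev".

"fawev" has last vowel 'e'. The stems whose last vowel is 'e' (nedgotdep → minedgotdep, ketzavep → miketzavep, pofwoneh → mipofwoneh) add the prefix mi-.
The other patterns: stems whose last vowel is 'u' delete the last vowel and add -oth; stems whose last vowel is 'a' or 'i' add -ori.
So fawev → mifawev.

mifawev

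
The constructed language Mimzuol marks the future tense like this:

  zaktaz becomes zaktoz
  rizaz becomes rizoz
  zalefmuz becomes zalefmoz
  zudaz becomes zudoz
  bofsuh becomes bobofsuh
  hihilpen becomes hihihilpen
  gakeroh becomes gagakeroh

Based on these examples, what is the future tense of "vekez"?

vekoz

zalefmuz and bofsuh both have last vowel 'u' yet inflect differently (zalefmoz, bobofsuh), so the last vowel is not what conditions the rule; the final letter is.
"vekez" ends in -z. The stems ending in -z (zaktaz → zaktoz, rizaz → rizoz, zalefmuz → zalefmoz) change the last vowel to 'o'.
The other pattern: stems ending in -h or -n repeat the first consonant+vowel as a prefix.
So vekez → vekoz.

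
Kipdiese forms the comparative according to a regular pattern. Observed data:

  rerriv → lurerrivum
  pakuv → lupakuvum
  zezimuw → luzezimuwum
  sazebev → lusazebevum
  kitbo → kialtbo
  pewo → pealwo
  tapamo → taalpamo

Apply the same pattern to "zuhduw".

luzuhduwum

"zuhduw" ends in -w. The one such stem in the data (zezimuw → luzezimuwum) adds lu- … -um around the stem, so the same rule applies.
So zuhduw → luzuhduwum.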